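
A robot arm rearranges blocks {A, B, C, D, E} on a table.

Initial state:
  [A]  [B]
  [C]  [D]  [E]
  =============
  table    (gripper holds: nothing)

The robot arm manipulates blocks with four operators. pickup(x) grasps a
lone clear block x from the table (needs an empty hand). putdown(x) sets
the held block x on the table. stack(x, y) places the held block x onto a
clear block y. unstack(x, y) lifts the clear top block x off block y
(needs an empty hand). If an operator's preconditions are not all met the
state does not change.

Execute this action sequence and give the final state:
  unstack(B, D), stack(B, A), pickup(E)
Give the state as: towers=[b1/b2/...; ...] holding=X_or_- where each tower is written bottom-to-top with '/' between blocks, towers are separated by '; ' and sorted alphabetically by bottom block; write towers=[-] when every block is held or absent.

towers=[C/A/B; D] holding=E

step 1 (unstack(B, D)): towers=[C/A; D; E] holding=B
step 2 (stack(B, A)): towers=[C/A/B; D; E] holding=-
step 3 (pickup(E)): towers=[C/A/B; D] holding=E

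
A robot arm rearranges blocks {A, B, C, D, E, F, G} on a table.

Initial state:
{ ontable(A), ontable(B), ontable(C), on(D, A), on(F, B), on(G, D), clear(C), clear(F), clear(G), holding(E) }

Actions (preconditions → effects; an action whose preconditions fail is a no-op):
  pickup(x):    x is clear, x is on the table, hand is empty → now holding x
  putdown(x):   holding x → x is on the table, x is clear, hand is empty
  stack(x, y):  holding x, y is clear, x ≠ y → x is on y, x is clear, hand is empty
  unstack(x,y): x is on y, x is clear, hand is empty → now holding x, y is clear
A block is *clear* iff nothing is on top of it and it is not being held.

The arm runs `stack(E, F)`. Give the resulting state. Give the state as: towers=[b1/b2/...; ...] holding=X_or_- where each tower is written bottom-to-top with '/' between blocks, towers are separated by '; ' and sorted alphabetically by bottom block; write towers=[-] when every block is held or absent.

towers=[A/D/G; B/F/E; C] holding=-

before: towers=[A/D/G; B/F; C] holding=E
pre[stack(E, F)]: holding(E) ✓, clear(F) ✓, E≠F ✓
all met → apply stack(E, F)
after:  towers=[A/D/G; B/F/E; C] holding=-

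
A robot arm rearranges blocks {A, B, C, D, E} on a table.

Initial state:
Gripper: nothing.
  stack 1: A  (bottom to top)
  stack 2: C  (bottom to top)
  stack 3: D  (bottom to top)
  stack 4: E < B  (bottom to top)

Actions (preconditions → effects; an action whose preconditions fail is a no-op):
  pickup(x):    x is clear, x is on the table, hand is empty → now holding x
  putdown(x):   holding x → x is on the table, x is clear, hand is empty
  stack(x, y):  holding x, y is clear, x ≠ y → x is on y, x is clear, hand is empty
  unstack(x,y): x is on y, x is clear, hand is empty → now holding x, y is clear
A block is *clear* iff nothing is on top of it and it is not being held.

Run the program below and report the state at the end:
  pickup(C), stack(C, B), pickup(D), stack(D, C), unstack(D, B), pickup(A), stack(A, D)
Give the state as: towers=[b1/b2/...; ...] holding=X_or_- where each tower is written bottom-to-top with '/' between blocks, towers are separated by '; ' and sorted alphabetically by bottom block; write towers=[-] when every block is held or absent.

step 1 (pickup(C)): towers=[A; D; E/B] holding=C
step 2 (stack(C, B)): towers=[A; D; E/B/C] holding=-
step 3 (pickup(D)): towers=[A; E/B/C] holding=D
step 4 (stack(D, C)): towers=[A; E/B/C/D] holding=-
step 5 (unstack(D, B)) [no-op]: towers=[A; E/B/C/D] holding=-
step 6 (pickup(A)): towers=[E/B/C/D] holding=A
step 7 (stack(A, D)): towers=[E/B/C/D/A] holding=-

towers=[E/B/C/D/A] holding=-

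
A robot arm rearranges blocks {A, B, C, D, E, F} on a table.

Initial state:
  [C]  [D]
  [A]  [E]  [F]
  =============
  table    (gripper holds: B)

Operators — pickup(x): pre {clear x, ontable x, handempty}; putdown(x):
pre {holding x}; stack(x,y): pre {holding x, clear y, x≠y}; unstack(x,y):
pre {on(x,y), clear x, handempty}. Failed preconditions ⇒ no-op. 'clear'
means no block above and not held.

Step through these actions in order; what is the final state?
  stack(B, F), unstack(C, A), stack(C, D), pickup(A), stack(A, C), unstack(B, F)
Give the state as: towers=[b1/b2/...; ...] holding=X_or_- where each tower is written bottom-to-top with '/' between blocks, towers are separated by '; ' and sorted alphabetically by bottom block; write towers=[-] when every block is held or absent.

step 1 (stack(B, F)): towers=[A/C; E/D; F/B] holding=-
step 2 (unstack(C, A)): towers=[A; E/D; F/B] holding=C
step 3 (stack(C, D)): towers=[A; E/D/C; F/B] holding=-
step 4 (pickup(A)): towers=[E/D/C; F/B] holding=A
step 5 (stack(A, C)): towers=[E/D/C/A; F/B] holding=-
step 6 (unstack(B, F)): towers=[E/D/C/A; F] holding=B

towers=[E/D/C/A; F] holding=B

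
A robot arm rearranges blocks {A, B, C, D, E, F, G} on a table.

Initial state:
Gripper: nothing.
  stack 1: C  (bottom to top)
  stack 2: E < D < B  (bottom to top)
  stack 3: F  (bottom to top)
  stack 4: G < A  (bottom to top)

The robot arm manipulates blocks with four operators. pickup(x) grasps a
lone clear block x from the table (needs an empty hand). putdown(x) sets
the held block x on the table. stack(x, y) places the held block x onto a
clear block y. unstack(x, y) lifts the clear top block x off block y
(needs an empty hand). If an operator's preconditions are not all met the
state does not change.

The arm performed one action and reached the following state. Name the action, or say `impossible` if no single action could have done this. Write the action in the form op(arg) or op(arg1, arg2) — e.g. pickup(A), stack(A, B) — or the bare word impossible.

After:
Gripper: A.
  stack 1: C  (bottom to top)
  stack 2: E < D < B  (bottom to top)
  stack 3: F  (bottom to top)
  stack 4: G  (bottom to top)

unstack(A, G)

target: towers=[C; E/D/B; F; G] holding=A
     unstack(B, D) → towers=[C; E/D; F; G/A] holding=B
         pickup(F) → towers=[C; E/D/B; G/A] holding=F
     unstack(A, G) → towers=[C; E/D/B; F; G] holding=A  ← match
         pickup(C) → towers=[E/D/B; F; G/A] holding=C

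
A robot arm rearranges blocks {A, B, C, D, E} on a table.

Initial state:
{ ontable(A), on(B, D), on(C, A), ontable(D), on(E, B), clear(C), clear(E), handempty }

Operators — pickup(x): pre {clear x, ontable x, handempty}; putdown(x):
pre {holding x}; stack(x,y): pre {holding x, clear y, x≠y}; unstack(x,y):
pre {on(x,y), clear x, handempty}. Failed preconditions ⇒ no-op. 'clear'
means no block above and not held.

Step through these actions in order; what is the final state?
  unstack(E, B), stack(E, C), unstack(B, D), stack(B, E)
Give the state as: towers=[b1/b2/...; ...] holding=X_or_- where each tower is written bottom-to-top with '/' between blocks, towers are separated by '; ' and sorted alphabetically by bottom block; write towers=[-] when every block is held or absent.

step 1 (unstack(E, B)): towers=[A/C; D/B] holding=E
step 2 (stack(E, C)): towers=[A/C/E; D/B] holding=-
step 3 (unstack(B, D)): towers=[A/C/E; D] holding=B
step 4 (stack(B, E)): towers=[A/C/E/B; D] holding=-

towers=[A/C/E/B; D] holding=-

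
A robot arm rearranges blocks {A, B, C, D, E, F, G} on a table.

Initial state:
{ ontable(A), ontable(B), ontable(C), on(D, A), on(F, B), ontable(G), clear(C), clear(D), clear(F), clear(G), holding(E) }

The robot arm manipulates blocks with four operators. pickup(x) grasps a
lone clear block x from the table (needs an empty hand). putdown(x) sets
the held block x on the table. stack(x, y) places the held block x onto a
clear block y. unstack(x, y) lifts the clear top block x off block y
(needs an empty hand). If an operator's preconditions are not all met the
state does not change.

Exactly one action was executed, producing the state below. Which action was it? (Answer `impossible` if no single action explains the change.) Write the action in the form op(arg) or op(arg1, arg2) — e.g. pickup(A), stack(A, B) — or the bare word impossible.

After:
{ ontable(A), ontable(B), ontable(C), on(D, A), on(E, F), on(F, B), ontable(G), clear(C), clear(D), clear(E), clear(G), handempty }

stack(E, F)

target: towers=[A/D; B/F/E; C; G] holding=-
        putdown(E) → towers=[A/D; B/F; C; E; G] holding=-
       stack(E, F) → towers=[A/D; B/F/E; C; G] holding=-  ← match
       stack(E, G) → towers=[A/D; B/F; C; G/E] holding=-
       stack(E, D) → towers=[A/D/E; B/F; C; G] holding=-
       stack(E, C) → towers=[A/D; B/F; C/E; G] holding=-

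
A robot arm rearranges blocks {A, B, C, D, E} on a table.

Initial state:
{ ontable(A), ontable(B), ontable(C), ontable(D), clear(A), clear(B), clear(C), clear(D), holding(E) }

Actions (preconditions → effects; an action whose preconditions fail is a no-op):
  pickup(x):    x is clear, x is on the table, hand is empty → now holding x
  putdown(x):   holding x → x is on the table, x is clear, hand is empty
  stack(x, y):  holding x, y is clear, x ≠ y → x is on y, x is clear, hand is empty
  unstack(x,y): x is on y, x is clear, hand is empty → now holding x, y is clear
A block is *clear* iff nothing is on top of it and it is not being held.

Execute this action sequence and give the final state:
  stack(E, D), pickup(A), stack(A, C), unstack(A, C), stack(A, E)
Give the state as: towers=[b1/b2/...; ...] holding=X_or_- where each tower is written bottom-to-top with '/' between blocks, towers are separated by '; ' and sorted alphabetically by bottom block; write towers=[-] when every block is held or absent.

step 1 (stack(E, D)): towers=[A; B; C; D/E] holding=-
step 2 (pickup(A)): towers=[B; C; D/E] holding=A
step 3 (stack(A, C)): towers=[B; C/A; D/E] holding=-
step 4 (unstack(A, C)): towers=[B; C; D/E] holding=A
step 5 (stack(A, E)): towers=[B; C; D/E/A] holding=-

towers=[B; C; D/E/A] holding=-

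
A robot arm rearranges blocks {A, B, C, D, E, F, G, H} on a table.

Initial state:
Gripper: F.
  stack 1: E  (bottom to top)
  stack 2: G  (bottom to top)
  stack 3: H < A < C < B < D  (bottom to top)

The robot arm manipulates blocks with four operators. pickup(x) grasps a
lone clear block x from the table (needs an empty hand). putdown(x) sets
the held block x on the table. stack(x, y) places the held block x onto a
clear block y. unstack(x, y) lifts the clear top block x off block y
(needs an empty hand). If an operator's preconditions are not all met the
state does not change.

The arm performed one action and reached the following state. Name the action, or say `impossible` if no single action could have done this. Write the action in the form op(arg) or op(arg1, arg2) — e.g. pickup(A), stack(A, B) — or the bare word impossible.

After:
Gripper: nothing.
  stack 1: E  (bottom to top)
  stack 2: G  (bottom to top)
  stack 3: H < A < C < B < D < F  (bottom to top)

target: towers=[E; G; H/A/C/B/D/F] holding=-
        putdown(F) → towers=[E; F; G; H/A/C/B/D] holding=-
       stack(F, G) → towers=[E; G/F; H/A/C/B/D] holding=-
       stack(F, E) → towers=[E/F; G; H/A/C/B/D] holding=-
       stack(F, D) → towers=[E; G; H/A/C/B/D/F] holding=-  ← match

stack(F, D)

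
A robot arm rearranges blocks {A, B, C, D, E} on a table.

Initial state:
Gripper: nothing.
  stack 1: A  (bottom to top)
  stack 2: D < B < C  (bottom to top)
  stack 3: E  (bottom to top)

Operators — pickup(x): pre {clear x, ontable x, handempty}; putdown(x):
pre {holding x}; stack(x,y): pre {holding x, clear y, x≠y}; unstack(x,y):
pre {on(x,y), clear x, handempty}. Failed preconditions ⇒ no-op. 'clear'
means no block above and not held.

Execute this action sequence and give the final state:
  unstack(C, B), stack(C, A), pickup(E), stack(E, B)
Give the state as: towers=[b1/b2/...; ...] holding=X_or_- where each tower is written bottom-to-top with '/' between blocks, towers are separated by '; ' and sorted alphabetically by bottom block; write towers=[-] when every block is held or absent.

step 1 (unstack(C, B)): towers=[A; D/B; E] holding=C
step 2 (stack(C, A)): towers=[A/C; D/B; E] holding=-
step 3 (pickup(E)): towers=[A/C; D/B] holding=E
step 4 (stack(E, B)): towers=[A/C; D/B/E] holding=-

towers=[A/C; D/B/E] holding=-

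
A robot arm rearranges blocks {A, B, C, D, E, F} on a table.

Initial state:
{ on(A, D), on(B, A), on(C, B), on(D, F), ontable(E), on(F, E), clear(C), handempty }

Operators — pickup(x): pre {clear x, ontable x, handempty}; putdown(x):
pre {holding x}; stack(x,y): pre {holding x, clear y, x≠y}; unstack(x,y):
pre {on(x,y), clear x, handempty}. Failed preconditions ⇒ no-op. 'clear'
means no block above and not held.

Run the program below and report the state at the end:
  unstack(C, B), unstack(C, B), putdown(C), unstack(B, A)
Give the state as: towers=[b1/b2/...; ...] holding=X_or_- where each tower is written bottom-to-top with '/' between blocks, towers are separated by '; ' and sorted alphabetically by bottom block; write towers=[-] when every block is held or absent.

step 1 (unstack(C, B)): towers=[E/F/D/A/B] holding=C
step 2 (unstack(C, B)) [no-op]: towers=[E/F/D/A/B] holding=C
step 3 (putdown(C)): towers=[C; E/F/D/A/B] holding=-
step 4 (unstack(B, A)): towers=[C; E/F/D/A] holding=B

towers=[C; E/F/D/A] holding=B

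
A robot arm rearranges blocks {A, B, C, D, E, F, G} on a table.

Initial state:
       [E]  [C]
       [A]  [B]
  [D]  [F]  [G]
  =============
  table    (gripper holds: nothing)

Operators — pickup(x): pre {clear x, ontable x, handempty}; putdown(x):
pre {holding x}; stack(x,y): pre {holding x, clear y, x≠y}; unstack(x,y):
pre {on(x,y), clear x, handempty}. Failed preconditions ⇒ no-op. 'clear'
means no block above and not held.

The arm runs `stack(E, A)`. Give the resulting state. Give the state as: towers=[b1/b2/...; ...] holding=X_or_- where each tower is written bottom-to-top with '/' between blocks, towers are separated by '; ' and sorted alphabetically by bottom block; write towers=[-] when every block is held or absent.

towers=[D; F/A/E; G/B/C] holding=-

before: towers=[D; F/A/E; G/B/C] holding=-
pre[stack(E, A)]: holding(E) ✗, clear(A) ✗, E≠A ✓
holding(E), clear(A) unmet → stack(E, A) is a no-op
after:  towers=[D; F/A/E; G/B/C] holding=-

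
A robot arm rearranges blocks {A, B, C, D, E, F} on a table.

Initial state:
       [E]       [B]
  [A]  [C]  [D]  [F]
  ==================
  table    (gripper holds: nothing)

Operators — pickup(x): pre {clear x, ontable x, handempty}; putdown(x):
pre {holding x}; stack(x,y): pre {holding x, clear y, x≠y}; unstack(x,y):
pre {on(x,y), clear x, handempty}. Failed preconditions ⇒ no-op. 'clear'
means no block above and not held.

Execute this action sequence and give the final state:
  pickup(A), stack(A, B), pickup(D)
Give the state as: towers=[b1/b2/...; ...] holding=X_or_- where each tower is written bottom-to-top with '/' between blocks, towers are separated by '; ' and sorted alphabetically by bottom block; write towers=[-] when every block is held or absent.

step 1 (pickup(A)): towers=[C/E; D; F/B] holding=A
step 2 (stack(A, B)): towers=[C/E; D; F/B/A] holding=-
step 3 (pickup(D)): towers=[C/E; F/B/A] holding=D

towers=[C/E; F/B/A] holding=D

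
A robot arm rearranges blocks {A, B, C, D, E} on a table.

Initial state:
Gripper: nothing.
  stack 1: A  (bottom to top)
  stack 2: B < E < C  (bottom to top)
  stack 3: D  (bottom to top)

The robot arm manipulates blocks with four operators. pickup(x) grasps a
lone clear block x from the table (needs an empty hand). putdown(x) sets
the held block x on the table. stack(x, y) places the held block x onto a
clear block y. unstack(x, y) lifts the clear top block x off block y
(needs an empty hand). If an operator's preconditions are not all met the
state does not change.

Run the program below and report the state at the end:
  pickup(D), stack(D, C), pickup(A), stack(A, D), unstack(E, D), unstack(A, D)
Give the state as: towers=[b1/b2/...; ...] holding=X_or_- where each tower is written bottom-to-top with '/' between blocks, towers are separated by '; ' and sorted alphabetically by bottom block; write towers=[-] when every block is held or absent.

step 1 (pickup(D)): towers=[A; B/E/C] holding=D
step 2 (stack(D, C)): towers=[A; B/E/C/D] holding=-
step 3 (pickup(A)): towers=[B/E/C/D] holding=A
step 4 (stack(A, D)): towers=[B/E/C/D/A] holding=-
step 5 (unstack(E, D)) [no-op]: towers=[B/E/C/D/A] holding=-
step 6 (unstack(A, D)): towers=[B/E/C/D] holding=A

towers=[B/E/C/D] holding=A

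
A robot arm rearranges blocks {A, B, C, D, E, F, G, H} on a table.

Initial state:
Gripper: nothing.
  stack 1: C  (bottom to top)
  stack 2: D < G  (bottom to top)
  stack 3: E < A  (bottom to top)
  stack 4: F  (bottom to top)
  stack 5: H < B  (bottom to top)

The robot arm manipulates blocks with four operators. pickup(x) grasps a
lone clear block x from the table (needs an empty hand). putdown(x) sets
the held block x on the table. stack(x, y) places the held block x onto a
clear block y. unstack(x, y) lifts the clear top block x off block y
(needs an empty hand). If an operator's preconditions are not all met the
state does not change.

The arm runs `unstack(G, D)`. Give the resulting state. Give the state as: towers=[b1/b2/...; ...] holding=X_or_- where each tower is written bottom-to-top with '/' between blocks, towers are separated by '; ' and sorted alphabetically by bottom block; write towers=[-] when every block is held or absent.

towers=[C; D; E/A; F; H/B] holding=G

before: towers=[C; D/G; E/A; F; H/B] holding=-
pre[unstack(G, D)]: on(G,D) ok, clear(G) ok, handempty ok
all met → apply unstack(G, D)
after:  towers=[C; D; E/A; F; H/B] holding=G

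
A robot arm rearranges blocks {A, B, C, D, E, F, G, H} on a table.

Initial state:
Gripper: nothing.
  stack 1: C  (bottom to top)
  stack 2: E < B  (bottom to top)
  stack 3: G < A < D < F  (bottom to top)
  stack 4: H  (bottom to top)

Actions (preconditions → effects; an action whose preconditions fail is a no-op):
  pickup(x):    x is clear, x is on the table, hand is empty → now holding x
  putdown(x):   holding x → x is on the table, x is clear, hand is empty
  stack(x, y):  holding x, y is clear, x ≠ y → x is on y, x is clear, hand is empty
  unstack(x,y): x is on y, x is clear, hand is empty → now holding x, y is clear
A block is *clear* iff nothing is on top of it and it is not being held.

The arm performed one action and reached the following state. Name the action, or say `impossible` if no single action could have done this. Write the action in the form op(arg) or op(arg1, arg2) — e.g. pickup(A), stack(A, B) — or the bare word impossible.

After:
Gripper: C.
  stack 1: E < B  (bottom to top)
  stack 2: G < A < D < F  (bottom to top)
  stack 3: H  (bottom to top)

target: towers=[E/B; G/A/D/F; H] holding=C
         pickup(H) → towers=[C; E/B; G/A/D/F] holding=H
     unstack(B, E) → towers=[C; E; G/A/D/F; H] holding=B
     unstack(F, D) → towers=[C; E/B; G/A/D; H] holding=F
         pickup(C) → towers=[E/B; G/A/D/F; H] holding=C  ← match

pickup(C)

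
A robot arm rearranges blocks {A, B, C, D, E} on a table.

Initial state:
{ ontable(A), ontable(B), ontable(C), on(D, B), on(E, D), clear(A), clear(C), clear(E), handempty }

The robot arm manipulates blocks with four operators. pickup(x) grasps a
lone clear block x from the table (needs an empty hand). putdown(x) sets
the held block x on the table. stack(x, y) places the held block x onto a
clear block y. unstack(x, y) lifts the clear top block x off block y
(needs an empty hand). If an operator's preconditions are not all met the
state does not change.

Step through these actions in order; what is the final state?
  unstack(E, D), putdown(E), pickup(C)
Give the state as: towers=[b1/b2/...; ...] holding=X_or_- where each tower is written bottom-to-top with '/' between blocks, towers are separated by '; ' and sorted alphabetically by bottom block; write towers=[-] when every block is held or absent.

step 1 (unstack(E, D)): towers=[A; B/D; C] holding=E
step 2 (putdown(E)): towers=[A; B/D; C; E] holding=-
step 3 (pickup(C)): towers=[A; B/D; E] holding=C

towers=[A; B/D; E] holding=C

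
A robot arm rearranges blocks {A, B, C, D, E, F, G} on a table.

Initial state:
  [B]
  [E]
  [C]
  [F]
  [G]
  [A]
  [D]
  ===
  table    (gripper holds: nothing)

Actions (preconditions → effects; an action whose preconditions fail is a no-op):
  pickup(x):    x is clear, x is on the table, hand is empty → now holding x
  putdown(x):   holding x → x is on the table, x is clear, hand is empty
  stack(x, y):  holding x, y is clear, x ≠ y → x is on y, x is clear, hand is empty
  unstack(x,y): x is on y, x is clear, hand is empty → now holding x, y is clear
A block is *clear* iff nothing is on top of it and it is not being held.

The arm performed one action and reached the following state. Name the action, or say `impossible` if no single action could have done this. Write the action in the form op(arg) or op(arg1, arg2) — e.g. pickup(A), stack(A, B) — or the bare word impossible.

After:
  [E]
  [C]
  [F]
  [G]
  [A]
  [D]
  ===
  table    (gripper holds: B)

target: towers=[D/A/G/F/C/E] holding=B
     unstack(B, E) → towers=[D/A/G/F/C/E] holding=B  ← match

unstack(B, E)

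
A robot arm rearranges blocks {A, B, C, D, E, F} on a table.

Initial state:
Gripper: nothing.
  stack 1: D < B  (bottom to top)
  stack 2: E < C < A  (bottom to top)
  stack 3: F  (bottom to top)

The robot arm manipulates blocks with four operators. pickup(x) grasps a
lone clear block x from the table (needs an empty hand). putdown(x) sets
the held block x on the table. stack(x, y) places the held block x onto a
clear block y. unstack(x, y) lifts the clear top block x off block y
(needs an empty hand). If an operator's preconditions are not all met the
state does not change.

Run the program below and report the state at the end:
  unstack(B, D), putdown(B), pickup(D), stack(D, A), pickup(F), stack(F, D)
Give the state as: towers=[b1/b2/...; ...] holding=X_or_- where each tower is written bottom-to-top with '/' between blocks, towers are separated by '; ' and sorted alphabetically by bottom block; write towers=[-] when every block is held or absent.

step 1 (unstack(B, D)): towers=[D; E/C/A; F] holding=B
step 2 (putdown(B)): towers=[B; D; E/C/A; F] holding=-
step 3 (pickup(D)): towers=[B; E/C/A; F] holding=D
step 4 (stack(D, A)): towers=[B; E/C/A/D; F] holding=-
step 5 (pickup(F)): towers=[B; E/C/A/D] holding=F
step 6 (stack(F, D)): towers=[B; E/C/A/D/F] holding=-

towers=[B; E/C/A/D/F] holding=-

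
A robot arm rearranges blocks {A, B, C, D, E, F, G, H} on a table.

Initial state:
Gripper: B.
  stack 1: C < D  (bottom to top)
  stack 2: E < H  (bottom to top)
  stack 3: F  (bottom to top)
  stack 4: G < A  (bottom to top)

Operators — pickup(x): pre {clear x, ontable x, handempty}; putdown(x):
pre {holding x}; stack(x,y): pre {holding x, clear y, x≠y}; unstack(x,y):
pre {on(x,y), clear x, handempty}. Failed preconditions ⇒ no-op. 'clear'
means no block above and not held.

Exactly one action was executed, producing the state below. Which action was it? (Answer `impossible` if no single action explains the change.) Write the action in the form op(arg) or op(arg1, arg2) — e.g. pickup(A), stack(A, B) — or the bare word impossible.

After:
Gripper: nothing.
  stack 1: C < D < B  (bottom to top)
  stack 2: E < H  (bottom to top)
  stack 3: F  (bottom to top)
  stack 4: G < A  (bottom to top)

stack(B, D)

target: towers=[C/D/B; E/H; F; G/A] holding=-
        putdown(B) → towers=[B; C/D; E/H; F; G/A] holding=-
       stack(B, A) → towers=[C/D; E/H; F; G/A/B] holding=-
       stack(B, H) → towers=[C/D; E/H/B; F; G/A] holding=-
       stack(B, F) → towers=[C/D; E/H; F/B; G/A] holding=-
       stack(B, D) → towers=[C/D/B; E/H; F; G/A] holding=-  ← match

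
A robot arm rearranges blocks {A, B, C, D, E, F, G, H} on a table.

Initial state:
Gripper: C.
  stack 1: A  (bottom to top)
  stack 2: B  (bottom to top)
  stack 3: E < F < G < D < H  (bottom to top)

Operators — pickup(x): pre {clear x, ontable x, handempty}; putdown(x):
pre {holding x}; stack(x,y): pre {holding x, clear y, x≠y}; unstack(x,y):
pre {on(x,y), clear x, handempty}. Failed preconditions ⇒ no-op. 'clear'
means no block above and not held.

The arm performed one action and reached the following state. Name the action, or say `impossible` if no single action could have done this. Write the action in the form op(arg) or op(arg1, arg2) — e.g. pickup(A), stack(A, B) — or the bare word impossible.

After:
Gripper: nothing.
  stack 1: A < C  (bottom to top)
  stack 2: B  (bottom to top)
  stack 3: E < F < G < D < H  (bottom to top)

stack(C, A)

target: towers=[A/C; B; E/F/G/D/H] holding=-
        putdown(C) → towers=[A; B; C; E/F/G/D/H] holding=-
       stack(C, A) → towers=[A/C; B; E/F/G/D/H] holding=-  ← match
       stack(C, H) → towers=[A; B; E/F/G/D/H/C] holding=-
       stack(C, B) → towers=[A; B/C; E/F/G/D/H] holding=-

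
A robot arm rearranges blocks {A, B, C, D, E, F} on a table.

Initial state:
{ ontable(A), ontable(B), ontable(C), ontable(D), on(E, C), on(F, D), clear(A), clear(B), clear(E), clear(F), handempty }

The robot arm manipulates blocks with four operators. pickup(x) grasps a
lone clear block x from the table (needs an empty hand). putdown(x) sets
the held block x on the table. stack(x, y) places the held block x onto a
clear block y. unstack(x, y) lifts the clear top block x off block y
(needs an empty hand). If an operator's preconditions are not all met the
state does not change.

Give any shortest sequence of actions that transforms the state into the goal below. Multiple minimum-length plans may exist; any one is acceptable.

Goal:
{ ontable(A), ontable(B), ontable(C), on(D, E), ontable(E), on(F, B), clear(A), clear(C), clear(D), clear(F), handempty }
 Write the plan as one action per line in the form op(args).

unstack(F, D)
stack(F, B)
unstack(E, C)
putdown(E)
pickup(D)
stack(D, E)

step 1 (unstack(F, D)): towers=[A; B; C/E; D] holding=F
step 2 (stack(F, B)): towers=[A; B/F; C/E; D] holding=-
step 3 (unstack(E, C)): towers=[A; B/F; C; D] holding=E
step 4 (putdown(E)): towers=[A; B/F; C; D; E] holding=-
step 5 (pickup(D)): towers=[A; B/F; C; E] holding=D
step 6 (stack(D, E)): towers=[A; B/F; C; E/D] holding=-
goal check: towers=[A; B/F; C; E/D] holding=- — reached (length 6, optimal by BFS)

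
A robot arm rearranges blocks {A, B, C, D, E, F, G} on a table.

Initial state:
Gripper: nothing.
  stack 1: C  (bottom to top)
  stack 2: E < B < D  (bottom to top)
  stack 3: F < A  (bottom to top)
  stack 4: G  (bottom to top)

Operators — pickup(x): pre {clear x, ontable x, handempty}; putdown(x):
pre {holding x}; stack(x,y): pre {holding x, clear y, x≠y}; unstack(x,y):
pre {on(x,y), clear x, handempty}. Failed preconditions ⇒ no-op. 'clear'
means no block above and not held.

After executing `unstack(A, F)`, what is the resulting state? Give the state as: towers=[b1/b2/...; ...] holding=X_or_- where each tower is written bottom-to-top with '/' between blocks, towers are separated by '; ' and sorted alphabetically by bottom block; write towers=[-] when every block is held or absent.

before: towers=[C; E/B/D; F/A; G] holding=-
pre[unstack(A, F)]: on(A,F) ok, clear(A) ok, handempty ok
all met → apply unstack(A, F)
after:  towers=[C; E/B/D; F; G] holding=A

towers=[C; E/B/D; F; G] holding=A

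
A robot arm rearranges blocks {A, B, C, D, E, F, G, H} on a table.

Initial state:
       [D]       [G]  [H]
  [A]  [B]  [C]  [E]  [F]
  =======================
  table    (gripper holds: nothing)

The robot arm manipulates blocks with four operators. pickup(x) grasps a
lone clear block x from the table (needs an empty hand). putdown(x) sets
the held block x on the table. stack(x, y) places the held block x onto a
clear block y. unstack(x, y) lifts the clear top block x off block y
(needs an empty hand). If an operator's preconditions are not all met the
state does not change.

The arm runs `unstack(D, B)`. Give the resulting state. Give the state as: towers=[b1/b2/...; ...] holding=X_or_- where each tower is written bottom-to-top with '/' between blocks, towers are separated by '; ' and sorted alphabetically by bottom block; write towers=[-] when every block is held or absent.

towers=[A; B; C; E/G; F/H] holding=D

before: towers=[A; B/D; C; E/G; F/H] holding=-
pre[unstack(D, B)]: on(D,B) yes, clear(D) yes, handempty yes
all met → apply unstack(D, B)
after:  towers=[A; B; C; E/G; F/H] holding=D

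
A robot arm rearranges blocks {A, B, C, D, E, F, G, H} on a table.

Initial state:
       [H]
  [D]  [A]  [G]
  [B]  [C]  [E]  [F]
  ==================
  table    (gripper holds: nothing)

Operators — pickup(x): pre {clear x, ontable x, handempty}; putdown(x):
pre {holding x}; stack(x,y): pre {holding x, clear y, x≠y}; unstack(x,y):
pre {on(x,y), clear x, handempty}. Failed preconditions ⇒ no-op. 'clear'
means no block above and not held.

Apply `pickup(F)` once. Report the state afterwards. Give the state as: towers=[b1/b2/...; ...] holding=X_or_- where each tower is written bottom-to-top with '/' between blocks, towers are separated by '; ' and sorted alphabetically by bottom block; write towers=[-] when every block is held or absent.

towers=[B/D; C/A/H; E/G] holding=F

before: towers=[B/D; C/A/H; E/G; F] holding=-
pre[pickup(F)]: clear(F) ok, ontable(F) ok, handempty ok
all met → apply pickup(F)
after:  towers=[B/D; C/A/H; E/G] holding=F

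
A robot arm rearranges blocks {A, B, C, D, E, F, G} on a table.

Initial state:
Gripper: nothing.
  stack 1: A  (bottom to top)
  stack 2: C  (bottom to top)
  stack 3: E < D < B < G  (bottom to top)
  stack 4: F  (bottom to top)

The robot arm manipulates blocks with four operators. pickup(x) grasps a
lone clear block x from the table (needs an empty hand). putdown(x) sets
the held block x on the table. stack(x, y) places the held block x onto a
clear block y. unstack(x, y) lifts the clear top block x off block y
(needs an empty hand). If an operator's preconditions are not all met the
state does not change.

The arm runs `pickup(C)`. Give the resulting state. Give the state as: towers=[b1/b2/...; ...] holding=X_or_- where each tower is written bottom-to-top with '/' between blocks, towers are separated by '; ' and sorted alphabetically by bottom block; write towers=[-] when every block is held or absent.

towers=[A; E/D/B/G; F] holding=C

before: towers=[A; C; E/D/B/G; F] holding=-
pre[pickup(C)]: clear(C) yes, ontable(C) yes, handempty yes
all met → apply pickup(C)
after:  towers=[A; E/D/B/G; F] holding=C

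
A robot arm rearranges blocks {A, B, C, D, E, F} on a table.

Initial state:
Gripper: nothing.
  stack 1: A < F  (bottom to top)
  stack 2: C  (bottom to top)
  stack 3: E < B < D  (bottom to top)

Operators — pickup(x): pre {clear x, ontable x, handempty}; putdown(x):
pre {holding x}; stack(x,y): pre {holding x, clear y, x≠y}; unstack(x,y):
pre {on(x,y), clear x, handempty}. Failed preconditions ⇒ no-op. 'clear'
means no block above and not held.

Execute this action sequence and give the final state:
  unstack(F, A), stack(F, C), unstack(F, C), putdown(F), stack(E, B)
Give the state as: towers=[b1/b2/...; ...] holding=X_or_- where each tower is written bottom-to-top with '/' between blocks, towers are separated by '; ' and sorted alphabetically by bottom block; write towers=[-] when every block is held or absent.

towers=[A; C; E/B/D; F] holding=-

step 1 (unstack(F, A)): towers=[A; C; E/B/D] holding=F
step 2 (stack(F, C)): towers=[A; C/F; E/B/D] holding=-
step 3 (unstack(F, C)): towers=[A; C; E/B/D] holding=F
step 4 (putdown(F)): towers=[A; C; E/B/D; F] holding=-
step 5 (stack(E, B)) [no-op]: towers=[A; C; E/B/D; F] holding=-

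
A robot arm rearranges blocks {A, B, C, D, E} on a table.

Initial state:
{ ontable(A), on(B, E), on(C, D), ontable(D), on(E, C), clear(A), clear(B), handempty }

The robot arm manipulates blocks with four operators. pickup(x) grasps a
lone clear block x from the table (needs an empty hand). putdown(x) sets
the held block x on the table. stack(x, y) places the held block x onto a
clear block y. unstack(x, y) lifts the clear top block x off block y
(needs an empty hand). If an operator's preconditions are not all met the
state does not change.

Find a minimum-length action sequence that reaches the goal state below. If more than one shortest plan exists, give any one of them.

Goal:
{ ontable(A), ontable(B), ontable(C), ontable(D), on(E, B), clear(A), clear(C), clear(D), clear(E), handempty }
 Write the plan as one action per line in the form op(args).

step 1 (unstack(B, E)): towers=[A; D/C/E] holding=B
step 2 (putdown(B)): towers=[A; B; D/C/E] holding=-
step 3 (unstack(E, C)): towers=[A; B; D/C] holding=E
step 4 (stack(E, B)): towers=[A; B/E; D/C] holding=-
step 5 (unstack(C, D)): towers=[A; B/E; D] holding=C
step 6 (putdown(C)): towers=[A; B/E; C; D] holding=-
goal check: towers=[A; B/E; C; D] holding=- — reached (length 6, optimal by BFS)

unstack(B, E)
putdown(B)
unstack(E, C)
stack(E, B)
unstack(C, D)
putdown(C)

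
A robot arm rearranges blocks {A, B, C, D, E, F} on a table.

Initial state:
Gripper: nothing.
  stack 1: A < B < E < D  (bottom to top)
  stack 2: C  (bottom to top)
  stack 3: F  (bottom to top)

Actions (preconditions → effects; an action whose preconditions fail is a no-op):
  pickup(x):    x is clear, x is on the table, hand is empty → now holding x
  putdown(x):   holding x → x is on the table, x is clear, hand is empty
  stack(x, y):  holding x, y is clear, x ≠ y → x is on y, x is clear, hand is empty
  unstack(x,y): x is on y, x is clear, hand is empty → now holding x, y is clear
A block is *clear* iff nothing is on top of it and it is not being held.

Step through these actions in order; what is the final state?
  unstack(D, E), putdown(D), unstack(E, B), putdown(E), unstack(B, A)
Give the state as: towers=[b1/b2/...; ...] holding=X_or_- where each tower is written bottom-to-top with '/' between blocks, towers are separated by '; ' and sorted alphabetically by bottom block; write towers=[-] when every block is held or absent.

step 1 (unstack(D, E)): towers=[A/B/E; C; F] holding=D
step 2 (putdown(D)): towers=[A/B/E; C; D; F] holding=-
step 3 (unstack(E, B)): towers=[A/B; C; D; F] holding=E
step 4 (putdown(E)): towers=[A/B; C; D; E; F] holding=-
step 5 (unstack(B, A)): towers=[A; C; D; E; F] holding=B

towers=[A; C; D; E; F] holding=B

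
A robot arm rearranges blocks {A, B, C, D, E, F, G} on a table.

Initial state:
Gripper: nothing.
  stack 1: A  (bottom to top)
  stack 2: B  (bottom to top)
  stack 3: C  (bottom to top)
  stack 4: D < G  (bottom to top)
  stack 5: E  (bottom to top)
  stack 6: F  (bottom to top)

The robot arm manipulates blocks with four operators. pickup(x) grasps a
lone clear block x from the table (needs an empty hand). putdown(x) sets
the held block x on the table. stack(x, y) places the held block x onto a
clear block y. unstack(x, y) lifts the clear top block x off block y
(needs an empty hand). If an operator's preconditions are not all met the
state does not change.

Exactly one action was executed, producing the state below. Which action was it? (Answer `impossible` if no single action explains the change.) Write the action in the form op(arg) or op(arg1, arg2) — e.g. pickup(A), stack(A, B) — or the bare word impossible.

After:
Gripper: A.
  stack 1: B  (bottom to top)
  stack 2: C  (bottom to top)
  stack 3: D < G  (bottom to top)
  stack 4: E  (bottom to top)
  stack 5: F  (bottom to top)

target: towers=[B; C; D/G; E; F] holding=A
         pickup(B) → towers=[A; C; D/G; E; F] holding=B
         pickup(F) → towers=[A; B; C; D/G; E] holding=F
     unstack(G, D) → towers=[A; B; C; D; E; F] holding=G
         pickup(A) → towers=[B; C; D/G; E; F] holding=A  ← match
         pickup(E) → towers=[A; B; C; D/G; F] holding=E
         pickup(C) → towers=[A; B; D/G; E; F] holding=C

pickup(A)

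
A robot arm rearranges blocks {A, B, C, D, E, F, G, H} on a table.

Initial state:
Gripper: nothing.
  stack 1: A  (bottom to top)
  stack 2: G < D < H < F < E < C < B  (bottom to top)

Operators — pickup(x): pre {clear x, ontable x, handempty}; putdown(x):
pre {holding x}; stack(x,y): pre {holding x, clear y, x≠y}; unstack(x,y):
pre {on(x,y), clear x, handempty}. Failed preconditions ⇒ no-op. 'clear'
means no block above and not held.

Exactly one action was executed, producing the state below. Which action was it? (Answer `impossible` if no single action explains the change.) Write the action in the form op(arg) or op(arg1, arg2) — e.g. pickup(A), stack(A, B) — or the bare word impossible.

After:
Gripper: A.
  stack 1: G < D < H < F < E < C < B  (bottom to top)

target: towers=[G/D/H/F/E/C/B] holding=A
         pickup(A) → towers=[G/D/H/F/E/C/B] holding=A  ← match
     unstack(B, C) → towers=[A; G/D/H/F/E/C] holding=B

pickup(A)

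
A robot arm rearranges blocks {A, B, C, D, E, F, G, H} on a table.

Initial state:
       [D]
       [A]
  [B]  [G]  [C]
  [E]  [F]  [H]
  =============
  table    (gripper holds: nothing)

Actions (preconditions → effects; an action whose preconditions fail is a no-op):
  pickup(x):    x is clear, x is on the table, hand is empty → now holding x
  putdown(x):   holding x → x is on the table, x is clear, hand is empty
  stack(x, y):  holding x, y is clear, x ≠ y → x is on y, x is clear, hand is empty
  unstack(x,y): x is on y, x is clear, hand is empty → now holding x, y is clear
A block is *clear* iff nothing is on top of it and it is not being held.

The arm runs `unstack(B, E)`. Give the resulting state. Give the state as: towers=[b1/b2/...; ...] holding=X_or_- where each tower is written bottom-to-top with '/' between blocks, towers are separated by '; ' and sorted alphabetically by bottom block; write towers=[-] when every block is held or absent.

before: towers=[E/B; F/G/A/D; H/C] holding=-
pre[unstack(B, E)]: on(B,E) ✓, clear(B) ✓, handempty ✓
all met → apply unstack(B, E)
after:  towers=[E; F/G/A/D; H/C] holding=B

towers=[E; F/G/A/D; H/C] holding=B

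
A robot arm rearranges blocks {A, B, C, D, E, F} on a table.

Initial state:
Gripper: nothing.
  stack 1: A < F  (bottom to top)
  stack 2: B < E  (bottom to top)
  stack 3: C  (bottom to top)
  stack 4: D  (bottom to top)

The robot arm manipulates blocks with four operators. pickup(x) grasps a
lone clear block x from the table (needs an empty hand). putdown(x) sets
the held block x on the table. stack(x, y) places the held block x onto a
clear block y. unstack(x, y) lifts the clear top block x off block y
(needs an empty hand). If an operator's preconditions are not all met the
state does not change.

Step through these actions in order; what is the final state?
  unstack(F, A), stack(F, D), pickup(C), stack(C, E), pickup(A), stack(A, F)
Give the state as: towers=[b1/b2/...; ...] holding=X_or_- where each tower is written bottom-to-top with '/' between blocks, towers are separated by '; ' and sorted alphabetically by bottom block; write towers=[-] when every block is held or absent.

step 1 (unstack(F, A)): towers=[A; B/E; C; D] holding=F
step 2 (stack(F, D)): towers=[A; B/E; C; D/F] holding=-
step 3 (pickup(C)): towers=[A; B/E; D/F] holding=C
step 4 (stack(C, E)): towers=[A; B/E/C; D/F] holding=-
step 5 (pickup(A)): towers=[B/E/C; D/F] holding=A
step 6 (stack(A, F)): towers=[B/E/C; D/F/A] holding=-

towers=[B/E/C; D/F/A] holding=-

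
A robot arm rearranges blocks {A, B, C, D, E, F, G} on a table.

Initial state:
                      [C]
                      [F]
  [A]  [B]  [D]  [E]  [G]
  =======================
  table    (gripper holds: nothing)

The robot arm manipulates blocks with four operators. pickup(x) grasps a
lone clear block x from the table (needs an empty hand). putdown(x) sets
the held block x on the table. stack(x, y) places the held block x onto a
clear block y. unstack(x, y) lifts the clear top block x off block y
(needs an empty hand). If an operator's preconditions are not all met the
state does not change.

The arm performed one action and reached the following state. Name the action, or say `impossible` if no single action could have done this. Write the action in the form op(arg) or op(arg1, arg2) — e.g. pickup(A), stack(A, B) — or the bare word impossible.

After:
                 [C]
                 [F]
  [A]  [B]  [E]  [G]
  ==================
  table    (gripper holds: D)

pickup(D)

target: towers=[A; B; E; G/F/C] holding=D
         pickup(B) → towers=[A; D; E; G/F/C] holding=B
         pickup(D) → towers=[A; B; E; G/F/C] holding=D  ← match
         pickup(A) → towers=[B; D; E; G/F/C] holding=A
         pickup(E) → towers=[A; B; D; G/F/C] holding=E
     unstack(C, F) → towers=[A; B; D; E; G/F] holding=C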